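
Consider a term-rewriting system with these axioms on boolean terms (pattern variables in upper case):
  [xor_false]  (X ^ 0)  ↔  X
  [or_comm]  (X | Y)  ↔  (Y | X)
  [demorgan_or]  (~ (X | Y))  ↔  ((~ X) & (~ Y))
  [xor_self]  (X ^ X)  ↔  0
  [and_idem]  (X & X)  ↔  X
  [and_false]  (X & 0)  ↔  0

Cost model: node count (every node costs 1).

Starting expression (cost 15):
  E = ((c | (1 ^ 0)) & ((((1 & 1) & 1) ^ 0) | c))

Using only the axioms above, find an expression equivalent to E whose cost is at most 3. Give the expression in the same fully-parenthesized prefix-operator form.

(1) (1 & 1)  =[and_idem →]=  1    ⊢ ((c | (1 ^ 0)) & (((1 & 1) ^ 0) | c))
(2) (1 & 1)  =[and_idem →]=  1    ⊢ ((c | (1 ^ 0)) & ((1 ^ 0) | c))
(3) ((1 ^ 0) | c)  =[or_comm →]=  (c | (1 ^ 0))    ⊢ ((c | (1 ^ 0)) & (c | (1 ^ 0)))
(4) ((c | (1 ^ 0)) & (c | (1 ^ 0)))  =[and_idem →]=  (c | (1 ^ 0))
(5) (1 ^ 0)  =[xor_false →]=  1    ⊢ cost 3, within 3

(c | 1)   [cost 3]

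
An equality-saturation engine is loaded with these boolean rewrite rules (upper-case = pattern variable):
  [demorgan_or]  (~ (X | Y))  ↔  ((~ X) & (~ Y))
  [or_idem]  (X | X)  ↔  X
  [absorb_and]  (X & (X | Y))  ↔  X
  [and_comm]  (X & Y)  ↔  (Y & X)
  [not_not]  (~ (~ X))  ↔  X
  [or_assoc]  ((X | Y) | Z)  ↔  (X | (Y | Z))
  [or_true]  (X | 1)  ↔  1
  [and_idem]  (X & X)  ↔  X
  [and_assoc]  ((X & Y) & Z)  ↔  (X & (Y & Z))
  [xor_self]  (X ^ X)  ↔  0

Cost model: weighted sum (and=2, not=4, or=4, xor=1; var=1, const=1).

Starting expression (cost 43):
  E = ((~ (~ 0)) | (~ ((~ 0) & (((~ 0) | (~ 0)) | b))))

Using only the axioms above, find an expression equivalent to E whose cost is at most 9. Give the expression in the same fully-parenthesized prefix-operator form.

(~ (~ 0))   [cost 9]

step 1: or_idem (→) rewrites ((~ 0) | (~ 0)) into (~ 0), now ((~ (~ 0)) | (~ ((~ 0) & ((~ 0) | b))))
step 2: absorb_and (→) rewrites ((~ 0) & ((~ 0) | b)) into (~ 0), now ((~ (~ 0)) | (~ (~ 0)))
step 3: or_idem (→) rewrites ((~ (~ 0)) | (~ (~ 0))) into (~ (~ 0)), reaching cost 9 (bound 9)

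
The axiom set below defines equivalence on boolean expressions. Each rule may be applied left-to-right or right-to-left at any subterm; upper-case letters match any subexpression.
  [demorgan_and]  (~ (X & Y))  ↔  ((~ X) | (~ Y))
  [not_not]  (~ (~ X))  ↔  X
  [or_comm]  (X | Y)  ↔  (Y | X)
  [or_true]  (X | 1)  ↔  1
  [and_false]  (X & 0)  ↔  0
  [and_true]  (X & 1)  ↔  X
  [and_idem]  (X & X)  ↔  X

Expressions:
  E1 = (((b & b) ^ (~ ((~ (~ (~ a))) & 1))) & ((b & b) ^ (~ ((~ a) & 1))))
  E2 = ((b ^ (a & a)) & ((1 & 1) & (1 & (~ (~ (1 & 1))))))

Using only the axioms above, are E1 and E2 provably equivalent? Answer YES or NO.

step 1: not_not (→) rewrites (~ (~ (~ a))) into (~ a), now (((b & b) ^ (~ ((~ a) & 1))) & ((b & b) ^ (~ ((~ a) & 1))))
step 2: and_idem (→) rewrites (((b & b) ^ (~ ((~ a) & 1))) & ((b & b) ^ (~ ((~ a) & 1)))) into ((b & b) ^ (~ ((~ a) & 1)))
step 3: and_idem (→) rewrites (b & b) into b, now (b ^ (~ ((~ a) & 1)))
step 4: and_true (→) rewrites ((~ a) & 1) into (~ a), now (b ^ (~ (~ a)))
step 5: not_not (→) rewrites (~ (~ a)) into a, now (b ^ a)
step 6: and_true (←) rewrites (b ^ a) into ((b ^ a) & 1)
step 7: and_idem (←) rewrites a into (a & a), now ((b ^ (a & a)) & 1)
step 8: and_idem (←) rewrites 1 into (1 & 1), now ((b ^ (a & a)) & (1 & 1))
step 9: and_idem (←) rewrites (1 & 1) into ((1 & 1) & (1 & 1)), now ((b ^ (a & a)) & ((1 & 1) & (1 & 1)))
step 10: not_not (←) rewrites 1 into (~ (~ 1)), now ((b ^ (a & a)) & ((1 & 1) & (1 & (~ (~ 1)))))
step 11: and_idem (←) rewrites 1 into (1 & 1), which is E2

YES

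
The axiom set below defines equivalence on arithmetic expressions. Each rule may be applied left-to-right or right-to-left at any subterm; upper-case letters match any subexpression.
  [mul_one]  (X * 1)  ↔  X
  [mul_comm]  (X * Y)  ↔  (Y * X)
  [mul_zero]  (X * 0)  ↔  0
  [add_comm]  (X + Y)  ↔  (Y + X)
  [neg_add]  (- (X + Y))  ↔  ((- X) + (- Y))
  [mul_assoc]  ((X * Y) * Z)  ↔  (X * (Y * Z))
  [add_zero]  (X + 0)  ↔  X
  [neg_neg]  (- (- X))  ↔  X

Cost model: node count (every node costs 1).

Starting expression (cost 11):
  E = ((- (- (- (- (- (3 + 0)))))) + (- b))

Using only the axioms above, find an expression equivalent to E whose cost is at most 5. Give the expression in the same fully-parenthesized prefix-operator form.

step 1: neg_neg (→) rewrites (- (- (- (- (- (3 + 0)))))) into (- (- (- (3 + 0)))), now ((- (- (- (3 + 0)))) + (- b))
step 2: add_zero (→) rewrites (3 + 0) into 3, now ((- (- (- 3))) + (- b))
step 3: neg_neg (→) rewrites (- (- 3)) into 3, reaching cost 5 (bound 5)

((- 3) + (- b))   [cost 5]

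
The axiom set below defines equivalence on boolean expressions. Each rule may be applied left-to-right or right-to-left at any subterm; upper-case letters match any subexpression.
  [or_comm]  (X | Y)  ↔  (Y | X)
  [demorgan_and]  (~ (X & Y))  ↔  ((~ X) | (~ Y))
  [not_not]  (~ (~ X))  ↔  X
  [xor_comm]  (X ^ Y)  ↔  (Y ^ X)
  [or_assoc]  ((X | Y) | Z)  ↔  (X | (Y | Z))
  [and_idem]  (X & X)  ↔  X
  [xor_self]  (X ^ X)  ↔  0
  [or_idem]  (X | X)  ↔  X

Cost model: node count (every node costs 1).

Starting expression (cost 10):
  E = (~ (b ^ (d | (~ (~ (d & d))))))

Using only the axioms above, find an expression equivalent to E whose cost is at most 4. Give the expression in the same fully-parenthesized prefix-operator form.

1. [not_not →] (~ (~ (d & d)))  →  (d & d);  E = (~ (b ^ (d | (d & d))))
2. [and_idem →] (d & d)  →  d;  E = (~ (b ^ (d | d)))
3. [or_idem →] (d | d)  →  d;  cost 4 ≤ 4, done

(~ (b ^ d))   [cost 4]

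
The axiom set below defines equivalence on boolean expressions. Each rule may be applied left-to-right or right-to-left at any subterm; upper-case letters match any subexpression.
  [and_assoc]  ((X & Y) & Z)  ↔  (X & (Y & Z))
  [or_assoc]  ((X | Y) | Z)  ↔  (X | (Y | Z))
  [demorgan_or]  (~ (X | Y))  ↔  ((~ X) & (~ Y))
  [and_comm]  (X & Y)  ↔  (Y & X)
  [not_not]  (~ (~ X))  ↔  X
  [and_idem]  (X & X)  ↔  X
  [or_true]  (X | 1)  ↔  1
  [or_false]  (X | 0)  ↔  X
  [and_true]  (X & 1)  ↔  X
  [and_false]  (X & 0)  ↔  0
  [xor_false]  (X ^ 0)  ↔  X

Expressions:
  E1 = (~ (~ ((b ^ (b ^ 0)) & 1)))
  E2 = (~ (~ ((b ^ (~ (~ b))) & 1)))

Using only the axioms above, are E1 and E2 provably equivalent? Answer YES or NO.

YES

(1) (~ (~ ((b ^ (b ^ 0)) & 1)))  =[not_not →]=  ((b ^ (b ^ 0)) & 1)
(2) (b ^ 0)  =[xor_false →]=  b    ⊢ ((b ^ b) & 1)
(3) ((b ^ b) & 1)  =[and_true →]=  (b ^ b)
(4) b  =[not_not ←]=  (~ (~ b))    ⊢ (b ^ (~ (~ b)))
(5) (b ^ (~ (~ b)))  =[not_not ←]=  (~ (~ (b ^ (~ (~ b)))))
(6) (b ^ (~ (~ b)))  =[and_true ←]=  ((b ^ (~ (~ b))) & 1)    ⊢ E2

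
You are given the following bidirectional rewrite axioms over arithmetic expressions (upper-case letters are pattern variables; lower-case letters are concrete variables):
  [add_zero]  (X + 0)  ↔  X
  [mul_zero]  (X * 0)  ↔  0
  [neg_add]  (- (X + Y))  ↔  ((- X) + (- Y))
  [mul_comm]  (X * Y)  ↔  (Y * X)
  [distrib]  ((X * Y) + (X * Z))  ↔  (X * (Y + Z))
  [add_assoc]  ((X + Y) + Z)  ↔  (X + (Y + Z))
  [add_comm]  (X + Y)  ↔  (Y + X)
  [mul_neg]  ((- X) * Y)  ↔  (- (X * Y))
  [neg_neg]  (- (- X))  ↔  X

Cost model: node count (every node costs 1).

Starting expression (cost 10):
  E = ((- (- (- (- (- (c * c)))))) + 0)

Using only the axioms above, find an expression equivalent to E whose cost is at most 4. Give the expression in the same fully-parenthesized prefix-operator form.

(1) ((- (- (- (- (- (c * c)))))) + 0)  =[add_zero →]=  (- (- (- (- (- (c * c))))))
(2) (- (- (c * c)))  =[neg_neg →]=  (c * c)    ⊢ (- (- (- (c * c))))
(3) (- (- (c * c)))  =[neg_neg →]=  (c * c)    ⊢ cost 4, within 4

(- (c * c))   [cost 4]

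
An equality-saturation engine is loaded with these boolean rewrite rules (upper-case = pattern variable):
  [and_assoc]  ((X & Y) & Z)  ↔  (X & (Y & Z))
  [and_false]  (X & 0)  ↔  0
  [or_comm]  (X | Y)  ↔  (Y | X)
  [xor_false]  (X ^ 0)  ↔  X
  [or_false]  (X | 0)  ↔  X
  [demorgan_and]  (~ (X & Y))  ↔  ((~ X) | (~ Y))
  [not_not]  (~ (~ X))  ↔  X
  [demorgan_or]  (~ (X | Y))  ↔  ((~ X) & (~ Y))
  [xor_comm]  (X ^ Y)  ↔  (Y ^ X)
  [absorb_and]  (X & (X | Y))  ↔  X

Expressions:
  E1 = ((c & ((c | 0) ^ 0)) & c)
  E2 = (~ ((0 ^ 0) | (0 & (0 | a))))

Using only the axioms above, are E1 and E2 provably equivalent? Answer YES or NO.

NO

Every axiom is a valid identity, so a rewrite proof would force E1 and E2 to agree under every assignment.
At a=0, c=0: E1 = 0 but E2 = 1; they differ, so no derivation exists.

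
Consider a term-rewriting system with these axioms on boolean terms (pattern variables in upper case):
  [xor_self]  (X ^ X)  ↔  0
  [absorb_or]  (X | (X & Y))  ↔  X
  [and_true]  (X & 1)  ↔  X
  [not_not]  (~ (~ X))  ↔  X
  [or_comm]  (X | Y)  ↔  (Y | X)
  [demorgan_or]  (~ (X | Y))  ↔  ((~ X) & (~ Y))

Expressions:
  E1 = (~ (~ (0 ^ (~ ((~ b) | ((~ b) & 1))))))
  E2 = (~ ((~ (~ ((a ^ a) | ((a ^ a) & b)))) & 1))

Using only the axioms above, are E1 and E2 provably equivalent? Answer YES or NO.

The axioms are sound identities: if E1 ↔* E2 then E1 and E2 evaluate identically under any assignment.
Under a=0, b=0: E1 evaluates to 0, E2 to 1. Distinct ⇒ no rewrite sequence connects them.

NO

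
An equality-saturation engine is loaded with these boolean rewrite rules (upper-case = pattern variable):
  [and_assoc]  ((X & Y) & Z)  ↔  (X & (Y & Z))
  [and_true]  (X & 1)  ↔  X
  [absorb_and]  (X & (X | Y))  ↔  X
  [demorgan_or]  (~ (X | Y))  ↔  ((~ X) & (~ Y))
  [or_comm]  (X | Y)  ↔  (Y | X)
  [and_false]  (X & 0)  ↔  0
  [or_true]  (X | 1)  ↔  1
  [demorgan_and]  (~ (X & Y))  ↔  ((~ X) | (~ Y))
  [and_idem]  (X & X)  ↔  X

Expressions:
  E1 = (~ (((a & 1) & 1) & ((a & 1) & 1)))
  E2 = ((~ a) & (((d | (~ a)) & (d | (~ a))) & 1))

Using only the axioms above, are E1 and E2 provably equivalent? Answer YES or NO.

step 1: and_idem (→) rewrites (((a & 1) & 1) & ((a & 1) & 1)) into ((a & 1) & 1), now (~ ((a & 1) & 1))
step 2: and_true (→) rewrites ((a & 1) & 1) into (a & 1), now (~ (a & 1))
step 3: and_true (→) rewrites (a & 1) into a, now (~ a)
step 4: absorb_and (←) rewrites (~ a) into ((~ a) & ((~ a) | d))
step 5: or_comm (→) rewrites ((~ a) | d) into (d | (~ a)), now ((~ a) & (d | (~ a)))
step 6: and_idem (←) rewrites (d | (~ a)) into ((d | (~ a)) & (d | (~ a))), now ((~ a) & ((d | (~ a)) & (d | (~ a))))
step 7: and_true (←) rewrites ((d | (~ a)) & (d | (~ a))) into (((d | (~ a)) & (d | (~ a))) & 1), which is E2

YES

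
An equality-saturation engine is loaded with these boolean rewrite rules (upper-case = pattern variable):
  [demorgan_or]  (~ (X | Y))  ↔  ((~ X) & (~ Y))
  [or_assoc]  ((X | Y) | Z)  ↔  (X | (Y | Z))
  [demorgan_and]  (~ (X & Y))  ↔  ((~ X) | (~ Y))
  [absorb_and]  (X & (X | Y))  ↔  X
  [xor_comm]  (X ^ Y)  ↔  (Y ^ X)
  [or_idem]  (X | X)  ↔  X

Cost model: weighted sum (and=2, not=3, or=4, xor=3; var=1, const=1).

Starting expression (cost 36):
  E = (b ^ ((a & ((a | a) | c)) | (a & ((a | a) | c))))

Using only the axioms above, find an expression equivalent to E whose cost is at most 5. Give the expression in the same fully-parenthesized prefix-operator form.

step 1: or_idem (→) rewrites ((a & ((a | a) | c)) | (a & ((a | a) | c))) into (a & ((a | a) | c)), now (b ^ (a & ((a | a) | c)))
step 2: or_idem (→) rewrites (a | a) into a, now (b ^ (a & (a | c)))
step 3: absorb_and (→) rewrites (a & (a | c)) into a, reaching cost 5 (bound 5)

(b ^ a)   [cost 5]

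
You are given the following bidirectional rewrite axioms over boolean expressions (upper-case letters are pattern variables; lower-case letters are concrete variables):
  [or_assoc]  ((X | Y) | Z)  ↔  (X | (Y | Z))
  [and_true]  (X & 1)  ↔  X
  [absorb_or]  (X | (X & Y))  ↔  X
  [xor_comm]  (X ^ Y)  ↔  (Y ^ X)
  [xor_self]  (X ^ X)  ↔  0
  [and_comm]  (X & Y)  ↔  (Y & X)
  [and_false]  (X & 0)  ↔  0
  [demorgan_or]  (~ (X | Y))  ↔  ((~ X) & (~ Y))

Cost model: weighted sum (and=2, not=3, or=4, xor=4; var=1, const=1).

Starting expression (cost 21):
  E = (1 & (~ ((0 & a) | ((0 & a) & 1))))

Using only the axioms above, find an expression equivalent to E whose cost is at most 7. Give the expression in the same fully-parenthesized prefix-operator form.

(~ (a & 0))   [cost 7]

step 1: absorb_or (→) rewrites ((0 & a) | ((0 & a) & 1)) into (0 & a), now (1 & (~ (0 & a)))
step 2: and_comm (→) rewrites (1 & (~ (0 & a))) into ((~ (0 & a)) & 1)
step 3: and_comm (→) rewrites (0 & a) into (a & 0), now ((~ (a & 0)) & 1)
step 4: and_true (→) rewrites ((~ (a & 0)) & 1) into (~ (a & 0)), reaching cost 7 (bound 7)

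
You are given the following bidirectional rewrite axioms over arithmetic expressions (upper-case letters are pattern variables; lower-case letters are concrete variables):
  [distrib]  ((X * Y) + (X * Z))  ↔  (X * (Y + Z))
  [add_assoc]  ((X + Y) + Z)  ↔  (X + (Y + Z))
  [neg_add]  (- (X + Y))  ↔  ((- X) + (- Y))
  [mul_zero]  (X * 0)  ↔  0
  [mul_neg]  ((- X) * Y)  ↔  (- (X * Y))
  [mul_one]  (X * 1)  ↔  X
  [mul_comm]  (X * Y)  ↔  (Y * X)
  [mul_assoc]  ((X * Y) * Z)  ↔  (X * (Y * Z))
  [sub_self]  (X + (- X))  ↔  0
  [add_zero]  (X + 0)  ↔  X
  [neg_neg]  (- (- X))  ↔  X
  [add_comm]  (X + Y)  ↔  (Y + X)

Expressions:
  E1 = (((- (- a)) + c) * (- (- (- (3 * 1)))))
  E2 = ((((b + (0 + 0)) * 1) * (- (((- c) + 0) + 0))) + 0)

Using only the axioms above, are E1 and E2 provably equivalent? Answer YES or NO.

Every axiom is a valid identity, so a rewrite proof would force E1 and E2 to agree under every assignment.
At a=0, b=0, c=1: E1 = -3 but E2 = 0; they differ, so no derivation exists.

NO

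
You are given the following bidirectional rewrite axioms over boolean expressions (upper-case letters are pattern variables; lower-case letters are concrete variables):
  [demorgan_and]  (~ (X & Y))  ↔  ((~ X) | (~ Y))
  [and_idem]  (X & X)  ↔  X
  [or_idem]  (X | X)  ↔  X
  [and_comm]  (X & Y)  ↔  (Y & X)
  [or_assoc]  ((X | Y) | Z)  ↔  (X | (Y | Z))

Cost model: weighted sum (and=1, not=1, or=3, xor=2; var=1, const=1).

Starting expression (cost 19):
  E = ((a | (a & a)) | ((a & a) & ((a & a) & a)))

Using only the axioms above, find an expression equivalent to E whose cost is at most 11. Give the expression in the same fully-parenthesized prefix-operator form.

((a | a) | (a & a))   [cost 11]

1. [and_idem →] (a & a)  →  a;  E = ((a | (a & a)) | ((a & a) & (a & a)))
2. [and_idem →] (a & a)  →  a;  E = ((a | a) | ((a & a) & (a & a)))
3. [and_idem →] ((a & a) & (a & a))  →  (a & a);  cost 11 ≤ 11, done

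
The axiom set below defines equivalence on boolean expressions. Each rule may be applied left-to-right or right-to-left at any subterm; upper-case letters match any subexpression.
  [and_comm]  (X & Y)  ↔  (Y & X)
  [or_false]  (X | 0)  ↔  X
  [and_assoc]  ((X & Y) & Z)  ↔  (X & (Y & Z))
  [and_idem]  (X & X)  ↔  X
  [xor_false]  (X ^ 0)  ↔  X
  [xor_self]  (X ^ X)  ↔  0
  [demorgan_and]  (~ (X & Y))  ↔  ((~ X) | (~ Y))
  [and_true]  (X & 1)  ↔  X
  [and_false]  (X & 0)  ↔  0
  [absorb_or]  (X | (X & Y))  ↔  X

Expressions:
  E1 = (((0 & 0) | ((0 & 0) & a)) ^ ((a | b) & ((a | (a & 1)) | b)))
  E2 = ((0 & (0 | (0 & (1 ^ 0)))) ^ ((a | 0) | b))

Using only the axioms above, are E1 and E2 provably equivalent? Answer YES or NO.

1. [absorb_or →] (a | (a & 1))  →  a;  E1 = (((0 & 0) | ((0 & 0) & a)) ^ ((a | b) & (a | b)))
2. [absorb_or →] ((0 & 0) | ((0 & 0) & a))  →  (0 & 0);  E1 = ((0 & 0) ^ ((a | b) & (a | b)))
3. [and_idem →] ((a | b) & (a | b))  →  (a | b);  E1 = ((0 & 0) ^ (a | b))
4. [or_false ←] a  →  (a | 0);  E1 = ((0 & 0) ^ ((a | 0) | b))
5. [absorb_or ←] 0  →  (0 | (0 & 1));  E1 = ((0 & (0 | (0 & 1))) ^ ((a | 0) | b))
6. [xor_false ←] 1  →  (1 ^ 0);  this is E2

YES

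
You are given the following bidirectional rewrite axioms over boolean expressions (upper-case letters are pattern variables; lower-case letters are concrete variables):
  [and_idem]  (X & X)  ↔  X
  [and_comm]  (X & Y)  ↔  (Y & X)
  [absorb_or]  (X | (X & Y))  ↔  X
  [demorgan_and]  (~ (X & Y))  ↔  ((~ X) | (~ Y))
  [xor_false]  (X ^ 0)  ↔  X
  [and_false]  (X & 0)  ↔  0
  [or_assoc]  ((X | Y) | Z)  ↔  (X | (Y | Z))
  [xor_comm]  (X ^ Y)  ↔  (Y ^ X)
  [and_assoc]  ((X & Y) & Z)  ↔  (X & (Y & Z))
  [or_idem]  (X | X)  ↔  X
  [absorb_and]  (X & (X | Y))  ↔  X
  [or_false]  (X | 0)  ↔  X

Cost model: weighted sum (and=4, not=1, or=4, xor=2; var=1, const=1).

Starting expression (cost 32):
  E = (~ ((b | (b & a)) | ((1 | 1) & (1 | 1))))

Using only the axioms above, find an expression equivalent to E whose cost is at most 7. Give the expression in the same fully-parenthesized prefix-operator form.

1. [and_idem →] ((1 | 1) & (1 | 1))  →  (1 | 1);  E = (~ ((b | (b & a)) | (1 | 1)))
2. [or_idem →] (1 | 1)  →  1;  E = (~ ((b | (b & a)) | 1))
3. [absorb_or →] (b | (b & a))  →  b;  cost 7 ≤ 7, done

(~ (b | 1))   [cost 7]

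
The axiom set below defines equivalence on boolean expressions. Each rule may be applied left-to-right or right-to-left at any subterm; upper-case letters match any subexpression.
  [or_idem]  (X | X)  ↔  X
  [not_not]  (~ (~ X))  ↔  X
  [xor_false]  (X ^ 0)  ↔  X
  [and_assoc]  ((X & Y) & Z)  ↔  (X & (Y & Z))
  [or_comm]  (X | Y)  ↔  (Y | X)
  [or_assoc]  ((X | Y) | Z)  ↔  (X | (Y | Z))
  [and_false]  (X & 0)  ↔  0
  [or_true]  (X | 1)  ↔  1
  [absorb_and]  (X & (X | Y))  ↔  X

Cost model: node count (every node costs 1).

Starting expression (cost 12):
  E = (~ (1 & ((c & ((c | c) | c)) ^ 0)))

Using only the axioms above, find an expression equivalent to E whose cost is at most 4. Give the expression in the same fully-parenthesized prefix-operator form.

1. [or_idem →] (c | c)  →  c;  E = (~ (1 & ((c & (c | c)) ^ 0)))
2. [absorb_and →] (c & (c | c))  →  c;  E = (~ (1 & (c ^ 0)))
3. [xor_false →] (c ^ 0)  →  c;  cost 4 ≤ 4, done

(~ (1 & c))   [cost 4]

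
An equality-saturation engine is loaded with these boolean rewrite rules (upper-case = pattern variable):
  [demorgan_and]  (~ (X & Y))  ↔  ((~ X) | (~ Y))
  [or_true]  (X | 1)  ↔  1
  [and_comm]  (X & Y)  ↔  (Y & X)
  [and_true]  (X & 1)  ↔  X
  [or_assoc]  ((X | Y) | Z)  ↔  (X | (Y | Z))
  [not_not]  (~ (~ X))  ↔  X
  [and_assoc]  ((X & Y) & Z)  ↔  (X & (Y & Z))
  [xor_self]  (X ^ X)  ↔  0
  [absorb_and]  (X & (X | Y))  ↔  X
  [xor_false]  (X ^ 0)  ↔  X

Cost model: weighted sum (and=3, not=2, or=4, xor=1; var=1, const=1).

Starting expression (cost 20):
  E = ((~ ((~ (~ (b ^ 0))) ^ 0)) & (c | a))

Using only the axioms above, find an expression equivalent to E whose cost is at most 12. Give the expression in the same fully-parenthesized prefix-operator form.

step 1: not_not (→) rewrites (~ (~ (b ^ 0))) into (b ^ 0), now ((~ ((b ^ 0) ^ 0)) & (c | a))
step 2: xor_false (→) rewrites ((b ^ 0) ^ 0) into (b ^ 0), now ((~ (b ^ 0)) & (c | a))
step 3: xor_false (→) rewrites (b ^ 0) into b, reaching cost 12 (bound 12)

((~ b) & (c | a))   [cost 12]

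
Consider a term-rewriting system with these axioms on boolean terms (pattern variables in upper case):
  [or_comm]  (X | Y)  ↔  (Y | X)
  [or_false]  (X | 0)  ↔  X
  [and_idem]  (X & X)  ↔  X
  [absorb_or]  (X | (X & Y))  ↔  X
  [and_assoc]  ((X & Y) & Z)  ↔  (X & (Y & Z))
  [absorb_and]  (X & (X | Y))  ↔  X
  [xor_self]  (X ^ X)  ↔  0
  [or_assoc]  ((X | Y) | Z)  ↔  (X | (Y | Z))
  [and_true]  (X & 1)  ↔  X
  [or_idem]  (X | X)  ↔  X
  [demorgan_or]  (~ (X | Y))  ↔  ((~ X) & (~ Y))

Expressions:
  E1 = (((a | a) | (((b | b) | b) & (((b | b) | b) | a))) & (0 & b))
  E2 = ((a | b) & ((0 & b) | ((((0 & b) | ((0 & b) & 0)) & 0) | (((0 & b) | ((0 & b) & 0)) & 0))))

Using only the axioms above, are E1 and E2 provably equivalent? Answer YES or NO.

YES

(1) (((b | b) | b) & (((b | b) | b) | a))  =[absorb_and →]=  ((b | b) | b)    ⊢ (((a | a) | ((b | b) | b)) & (0 & b))
(2) (a | a)  =[or_idem →]=  a    ⊢ ((a | ((b | b) | b)) & (0 & b))
(3) (b | b)  =[or_idem →]=  b    ⊢ ((a | (b | b)) & (0 & b))
(4) (b | b)  =[or_idem →]=  b    ⊢ ((a | b) & (0 & b))
(5) (0 & b)  =[absorb_or ←]=  ((0 & b) | ((0 & b) & 0))    ⊢ ((a | b) & ((0 & b) | ((0 & b) & 0)))
(6) (0 & b)  =[absorb_or ←]=  ((0 & b) | ((0 & b) & 0))    ⊢ ((a | b) & ((0 & b) | (((0 & b) | ((0 & b) & 0)) & 0)))
(7) (((0 & b) | ((0 & b) & 0)) & 0)  =[or_idem ←]=  ((((0 & b) | ((0 & b) & 0)) & 0) | (((0 & b) | ((0 & b) & 0)) & 0))    ⊢ E2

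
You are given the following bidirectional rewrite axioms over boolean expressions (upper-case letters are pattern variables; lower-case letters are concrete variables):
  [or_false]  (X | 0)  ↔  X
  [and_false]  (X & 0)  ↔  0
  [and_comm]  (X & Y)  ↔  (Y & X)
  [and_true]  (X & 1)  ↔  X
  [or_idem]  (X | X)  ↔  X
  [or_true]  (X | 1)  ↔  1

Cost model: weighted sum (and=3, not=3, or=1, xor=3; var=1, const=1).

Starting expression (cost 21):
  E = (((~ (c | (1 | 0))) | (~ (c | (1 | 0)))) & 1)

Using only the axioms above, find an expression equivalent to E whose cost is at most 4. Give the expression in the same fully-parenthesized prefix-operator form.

1. [or_idem →] ((~ (c | (1 | 0))) | (~ (c | (1 | 0))))  →  (~ (c | (1 | 0)));  E = ((~ (c | (1 | 0))) & 1)
2. [and_true →] ((~ (c | (1 | 0))) & 1)  →  (~ (c | (1 | 0)))
3. [or_false →] (1 | 0)  →  1;  E = (~ (c | 1))
4. [or_true →] (c | 1)  →  1;  cost 4 ≤ 4, done

(~ 1)   [cost 4]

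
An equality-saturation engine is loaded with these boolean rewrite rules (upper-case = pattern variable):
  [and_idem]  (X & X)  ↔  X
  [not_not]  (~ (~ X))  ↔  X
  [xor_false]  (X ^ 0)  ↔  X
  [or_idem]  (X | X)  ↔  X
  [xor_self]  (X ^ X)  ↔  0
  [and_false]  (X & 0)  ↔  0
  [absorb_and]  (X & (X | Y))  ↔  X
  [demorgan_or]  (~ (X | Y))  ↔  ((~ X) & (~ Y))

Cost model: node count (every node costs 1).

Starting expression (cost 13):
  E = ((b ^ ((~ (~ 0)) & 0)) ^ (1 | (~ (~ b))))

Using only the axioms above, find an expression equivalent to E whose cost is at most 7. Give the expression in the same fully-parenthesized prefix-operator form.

step 1: not_not (→) rewrites (~ (~ 0)) into 0, now ((b ^ (0 & 0)) ^ (1 | (~ (~ b))))
step 2: not_not (→) rewrites (~ (~ b)) into b, now ((b ^ (0 & 0)) ^ (1 | b))
step 3: and_idem (→) rewrites (0 & 0) into 0, reaching cost 7 (bound 7)

((b ^ 0) ^ (1 | b))   [cost 7]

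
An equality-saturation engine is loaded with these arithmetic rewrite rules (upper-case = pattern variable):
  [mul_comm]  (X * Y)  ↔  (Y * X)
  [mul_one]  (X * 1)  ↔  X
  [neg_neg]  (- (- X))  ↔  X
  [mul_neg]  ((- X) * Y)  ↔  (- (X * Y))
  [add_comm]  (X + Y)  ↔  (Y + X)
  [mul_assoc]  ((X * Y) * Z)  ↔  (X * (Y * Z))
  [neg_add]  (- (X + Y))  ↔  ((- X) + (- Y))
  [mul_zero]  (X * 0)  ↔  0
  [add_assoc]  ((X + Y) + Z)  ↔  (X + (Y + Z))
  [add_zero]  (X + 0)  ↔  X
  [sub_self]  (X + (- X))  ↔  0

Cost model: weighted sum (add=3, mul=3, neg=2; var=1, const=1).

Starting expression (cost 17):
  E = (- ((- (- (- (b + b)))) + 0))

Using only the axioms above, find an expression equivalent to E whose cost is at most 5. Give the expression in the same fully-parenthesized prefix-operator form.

1. [neg_neg →] (- (- (b + b)))  →  (b + b);  E = (- ((- (b + b)) + 0))
2. [add_zero →] ((- (b + b)) + 0)  →  (- (b + b));  E = (- (- (b + b)))
3. [neg_neg →] (- (- (b + b)))  →  (b + b);  cost 5 ≤ 5, done

(b + b)   [cost 5]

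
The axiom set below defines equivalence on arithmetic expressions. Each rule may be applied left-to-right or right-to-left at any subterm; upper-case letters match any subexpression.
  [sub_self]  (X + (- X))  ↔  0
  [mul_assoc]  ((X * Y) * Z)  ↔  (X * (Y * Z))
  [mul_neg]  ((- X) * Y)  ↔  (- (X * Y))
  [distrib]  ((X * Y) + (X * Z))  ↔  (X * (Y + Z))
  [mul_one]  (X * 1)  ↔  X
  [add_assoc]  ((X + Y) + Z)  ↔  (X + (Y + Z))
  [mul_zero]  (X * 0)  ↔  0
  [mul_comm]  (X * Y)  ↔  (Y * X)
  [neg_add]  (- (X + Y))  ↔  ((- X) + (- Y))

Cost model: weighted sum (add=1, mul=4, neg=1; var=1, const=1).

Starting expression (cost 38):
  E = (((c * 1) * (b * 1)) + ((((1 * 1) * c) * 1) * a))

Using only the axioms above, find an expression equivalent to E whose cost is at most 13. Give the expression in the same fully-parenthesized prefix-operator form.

step 1: mul_one (→) rewrites (((1 * 1) * c) * 1) into ((1 * 1) * c), now (((c * 1) * (b * 1)) + (((1 * 1) * c) * a))
step 2: mul_one (→) rewrites (1 * 1) into 1, now (((c * 1) * (b * 1)) + ((1 * c) * a))
step 3: mul_comm (→) rewrites (1 * c) into (c * 1), now (((c * 1) * (b * 1)) + ((c * 1) * a))
step 4: mul_one (→) rewrites (c * 1) into c, now ((c * (b * 1)) + ((c * 1) * a))
step 5: mul_assoc (→) rewrites ((c * 1) * a) into (c * (1 * a)), now ((c * (b * 1)) + (c * (1 * a)))
step 6: mul_comm (→) rewrites (1 * a) into (a * 1), now ((c * (b * 1)) + (c * (a * 1)))
step 7: mul_one (→) rewrites (b * 1) into b, now ((c * b) + (c * (a * 1)))
step 8: mul_one (→) rewrites (a * 1) into a, reaching cost 13 (bound 13)

((c * b) + (c * a))   [cost 13]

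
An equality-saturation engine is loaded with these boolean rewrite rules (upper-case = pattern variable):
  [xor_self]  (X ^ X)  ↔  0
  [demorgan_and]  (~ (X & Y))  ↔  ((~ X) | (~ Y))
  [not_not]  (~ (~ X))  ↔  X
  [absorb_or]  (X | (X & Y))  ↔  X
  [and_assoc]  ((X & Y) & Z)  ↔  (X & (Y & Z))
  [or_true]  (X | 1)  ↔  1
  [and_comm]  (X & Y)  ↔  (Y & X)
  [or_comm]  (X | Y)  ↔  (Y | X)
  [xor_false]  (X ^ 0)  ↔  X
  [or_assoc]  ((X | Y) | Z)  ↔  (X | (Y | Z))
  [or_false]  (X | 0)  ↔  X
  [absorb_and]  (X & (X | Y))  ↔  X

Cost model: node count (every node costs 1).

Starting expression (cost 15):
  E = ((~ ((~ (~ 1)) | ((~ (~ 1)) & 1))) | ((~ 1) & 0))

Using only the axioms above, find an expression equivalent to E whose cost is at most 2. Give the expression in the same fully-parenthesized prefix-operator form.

1. [absorb_or →] ((~ (~ 1)) | ((~ (~ 1)) & 1))  →  (~ (~ 1));  E = ((~ (~ (~ 1))) | ((~ 1) & 0))
2. [not_not →] (~ (~ (~ 1)))  →  (~ 1);  E = ((~ 1) | ((~ 1) & 0))
3. [absorb_or →] ((~ 1) | ((~ 1) & 0))  →  (~ 1);  cost 2 ≤ 2, done

(~ 1)   [cost 2]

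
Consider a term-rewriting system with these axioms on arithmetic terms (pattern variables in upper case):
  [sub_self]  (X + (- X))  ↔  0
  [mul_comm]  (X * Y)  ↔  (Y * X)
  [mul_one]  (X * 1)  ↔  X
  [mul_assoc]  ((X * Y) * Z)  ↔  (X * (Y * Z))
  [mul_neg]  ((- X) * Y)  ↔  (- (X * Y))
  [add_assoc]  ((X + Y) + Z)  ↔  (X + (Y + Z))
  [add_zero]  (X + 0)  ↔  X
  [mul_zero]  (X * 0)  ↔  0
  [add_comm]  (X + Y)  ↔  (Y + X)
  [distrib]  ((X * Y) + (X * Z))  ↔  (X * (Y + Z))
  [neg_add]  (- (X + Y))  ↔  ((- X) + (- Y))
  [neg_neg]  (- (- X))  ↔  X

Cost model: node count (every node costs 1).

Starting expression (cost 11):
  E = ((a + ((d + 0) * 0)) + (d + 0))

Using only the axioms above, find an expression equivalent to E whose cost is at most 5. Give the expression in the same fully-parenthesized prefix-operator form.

(1) (d + 0)  =[add_zero →]=  d    ⊢ ((a + (d * 0)) + (d + 0))
(2) (d + 0)  =[add_zero →]=  d    ⊢ ((a + (d * 0)) + d)
(3) (d * 0)  =[mul_zero →]=  0    ⊢ cost 5, within 5

((a + 0) + d)   [cost 5]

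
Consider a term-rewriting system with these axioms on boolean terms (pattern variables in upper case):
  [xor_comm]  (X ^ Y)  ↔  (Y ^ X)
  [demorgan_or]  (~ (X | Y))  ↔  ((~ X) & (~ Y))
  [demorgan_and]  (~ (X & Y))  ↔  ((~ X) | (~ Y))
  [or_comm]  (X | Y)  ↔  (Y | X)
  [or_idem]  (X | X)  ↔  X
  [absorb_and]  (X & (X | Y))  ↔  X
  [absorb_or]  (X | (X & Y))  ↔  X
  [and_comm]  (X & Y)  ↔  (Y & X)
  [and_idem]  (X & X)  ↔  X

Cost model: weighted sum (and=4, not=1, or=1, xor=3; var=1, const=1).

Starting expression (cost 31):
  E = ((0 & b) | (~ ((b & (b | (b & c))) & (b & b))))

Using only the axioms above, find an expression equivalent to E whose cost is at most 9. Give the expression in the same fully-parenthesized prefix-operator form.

(1) (b | (b & c))  =[absorb_or →]=  b    ⊢ ((0 & b) | (~ ((b & b) & (b & b))))
(2) ((b & b) & (b & b))  =[and_idem →]=  (b & b)    ⊢ ((0 & b) | (~ (b & b)))
(3) (b & b)  =[and_idem →]=  b    ⊢ cost 9, within 9

((0 & b) | (~ b))   [cost 9]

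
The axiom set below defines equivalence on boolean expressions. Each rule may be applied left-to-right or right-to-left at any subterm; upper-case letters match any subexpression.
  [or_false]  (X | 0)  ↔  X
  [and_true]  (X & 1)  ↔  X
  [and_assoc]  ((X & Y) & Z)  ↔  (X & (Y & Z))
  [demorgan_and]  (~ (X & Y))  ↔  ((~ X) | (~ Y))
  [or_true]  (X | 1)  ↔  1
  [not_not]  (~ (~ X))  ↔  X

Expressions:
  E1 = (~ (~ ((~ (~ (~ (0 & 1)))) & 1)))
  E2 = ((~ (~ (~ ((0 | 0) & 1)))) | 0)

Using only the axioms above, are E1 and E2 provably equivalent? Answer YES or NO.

YES

1. [and_true →] ((~ (~ (~ (0 & 1)))) & 1)  →  (~ (~ (~ (0 & 1))));  E1 = (~ (~ (~ (~ (~ (0 & 1))))))
2. [not_not →] (~ (~ (~ (~ (~ (0 & 1))))))  →  (~ (~ (~ (0 & 1))))
3. [or_false ←] 0  →  (0 | 0);  E1 = (~ (~ (~ ((0 | 0) & 1))))
4. [or_false ←] (~ (~ (~ ((0 | 0) & 1))))  →  ((~ (~ (~ ((0 | 0) & 1)))) | 0);  this is E2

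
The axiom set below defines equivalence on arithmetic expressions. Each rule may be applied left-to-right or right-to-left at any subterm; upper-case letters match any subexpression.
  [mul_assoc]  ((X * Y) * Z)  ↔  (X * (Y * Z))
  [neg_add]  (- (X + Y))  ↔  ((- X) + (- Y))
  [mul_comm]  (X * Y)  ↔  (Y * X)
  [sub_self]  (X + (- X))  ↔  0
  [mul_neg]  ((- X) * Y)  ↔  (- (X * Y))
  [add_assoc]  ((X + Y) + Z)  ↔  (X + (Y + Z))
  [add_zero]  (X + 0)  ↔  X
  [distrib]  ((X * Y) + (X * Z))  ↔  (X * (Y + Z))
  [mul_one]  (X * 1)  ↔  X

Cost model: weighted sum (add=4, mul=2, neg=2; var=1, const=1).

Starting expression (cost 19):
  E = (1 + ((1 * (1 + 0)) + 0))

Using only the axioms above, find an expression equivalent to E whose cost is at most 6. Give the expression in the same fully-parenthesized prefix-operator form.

(1 + 1)   [cost 6]

(1) (1 + 0)  =[add_zero →]=  1    ⊢ (1 + ((1 * 1) + 0))
(2) (1 * 1)  =[mul_one →]=  1    ⊢ (1 + (1 + 0))
(3) (1 + 0)  =[add_zero →]=  1    ⊢ cost 6, within 6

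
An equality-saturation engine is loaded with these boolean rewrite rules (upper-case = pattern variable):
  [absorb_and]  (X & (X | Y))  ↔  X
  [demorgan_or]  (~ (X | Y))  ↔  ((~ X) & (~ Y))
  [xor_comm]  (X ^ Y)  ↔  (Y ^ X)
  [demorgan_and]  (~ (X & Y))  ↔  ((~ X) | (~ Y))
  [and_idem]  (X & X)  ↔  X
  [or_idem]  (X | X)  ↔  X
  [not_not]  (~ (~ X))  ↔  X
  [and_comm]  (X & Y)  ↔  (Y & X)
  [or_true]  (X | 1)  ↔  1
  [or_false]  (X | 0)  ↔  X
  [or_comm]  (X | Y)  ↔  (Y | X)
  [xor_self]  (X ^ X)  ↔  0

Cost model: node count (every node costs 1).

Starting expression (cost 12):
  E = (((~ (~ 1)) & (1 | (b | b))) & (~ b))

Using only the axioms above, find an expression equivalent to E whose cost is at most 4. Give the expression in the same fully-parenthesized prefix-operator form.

1. [not_not →] (~ (~ 1))  →  1;  E = ((1 & (1 | (b | b))) & (~ b))
2. [or_idem →] (b | b)  →  b;  E = ((1 & (1 | b)) & (~ b))
3. [absorb_and →] (1 & (1 | b))  →  1;  cost 4 ≤ 4, done

(1 & (~ b))   [cost 4]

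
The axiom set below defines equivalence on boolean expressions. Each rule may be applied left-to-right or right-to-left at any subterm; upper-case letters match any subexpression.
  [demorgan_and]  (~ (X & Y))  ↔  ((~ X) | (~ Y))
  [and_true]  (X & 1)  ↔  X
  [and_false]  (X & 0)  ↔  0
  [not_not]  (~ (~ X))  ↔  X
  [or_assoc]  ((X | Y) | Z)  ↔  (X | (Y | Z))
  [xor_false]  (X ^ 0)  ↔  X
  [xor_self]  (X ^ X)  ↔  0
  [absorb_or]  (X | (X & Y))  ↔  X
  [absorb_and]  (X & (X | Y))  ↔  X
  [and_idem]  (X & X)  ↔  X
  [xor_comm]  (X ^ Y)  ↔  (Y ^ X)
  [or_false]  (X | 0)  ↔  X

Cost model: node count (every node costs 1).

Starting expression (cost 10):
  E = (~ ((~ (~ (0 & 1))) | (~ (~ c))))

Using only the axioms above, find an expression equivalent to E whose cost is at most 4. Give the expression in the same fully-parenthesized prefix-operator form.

(1) (~ (~ (0 & 1)))  =[not_not →]=  (0 & 1)    ⊢ (~ ((0 & 1) | (~ (~ c))))
(2) (0 & 1)  =[and_true →]=  0    ⊢ (~ (0 | (~ (~ c))))
(3) (~ (~ c))  =[not_not →]=  c    ⊢ cost 4, within 4

(~ (0 | c))   [cost 4]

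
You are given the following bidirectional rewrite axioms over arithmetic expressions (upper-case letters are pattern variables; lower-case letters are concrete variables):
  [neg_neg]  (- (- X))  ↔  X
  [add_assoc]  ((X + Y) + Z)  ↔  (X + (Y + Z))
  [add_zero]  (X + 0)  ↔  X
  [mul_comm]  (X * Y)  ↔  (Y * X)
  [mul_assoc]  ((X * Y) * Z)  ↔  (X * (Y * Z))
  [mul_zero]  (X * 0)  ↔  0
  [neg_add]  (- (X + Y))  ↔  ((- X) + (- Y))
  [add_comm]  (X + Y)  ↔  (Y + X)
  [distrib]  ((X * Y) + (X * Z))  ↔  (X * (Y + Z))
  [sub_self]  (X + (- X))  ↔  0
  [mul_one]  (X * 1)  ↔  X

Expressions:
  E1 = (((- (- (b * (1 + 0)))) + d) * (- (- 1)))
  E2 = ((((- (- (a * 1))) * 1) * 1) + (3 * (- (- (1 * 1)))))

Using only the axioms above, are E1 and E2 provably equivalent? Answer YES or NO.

NO

The axioms are sound identities: if E1 ↔* E2 then E1 and E2 evaluate identically under any assignment.
Under a=0, b=0, d=0: E1 evaluates to 0, E2 to 3. Distinct ⇒ no rewrite sequence connects them.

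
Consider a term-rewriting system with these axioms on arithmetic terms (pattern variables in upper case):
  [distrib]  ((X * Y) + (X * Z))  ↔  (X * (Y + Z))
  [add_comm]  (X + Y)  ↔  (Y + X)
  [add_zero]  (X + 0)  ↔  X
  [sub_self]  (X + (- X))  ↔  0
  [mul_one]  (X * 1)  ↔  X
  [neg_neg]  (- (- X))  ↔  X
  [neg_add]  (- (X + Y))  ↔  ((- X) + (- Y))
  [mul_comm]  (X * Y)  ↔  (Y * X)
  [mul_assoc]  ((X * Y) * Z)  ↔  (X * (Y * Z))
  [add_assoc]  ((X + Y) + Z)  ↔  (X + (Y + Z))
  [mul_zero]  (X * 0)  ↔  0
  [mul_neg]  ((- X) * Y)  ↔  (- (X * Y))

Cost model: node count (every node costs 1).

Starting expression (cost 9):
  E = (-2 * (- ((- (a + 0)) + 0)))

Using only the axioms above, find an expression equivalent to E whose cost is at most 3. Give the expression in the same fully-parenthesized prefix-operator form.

1. [add_zero →] ((- (a + 0)) + 0)  →  (- (a + 0));  E = (-2 * (- (- (a + 0))))
2. [add_zero →] (a + 0)  →  a;  E = (-2 * (- (- a)))
3. [neg_neg →] (- (- a))  →  a;  cost 3 ≤ 3, done

(-2 * a)   [cost 3]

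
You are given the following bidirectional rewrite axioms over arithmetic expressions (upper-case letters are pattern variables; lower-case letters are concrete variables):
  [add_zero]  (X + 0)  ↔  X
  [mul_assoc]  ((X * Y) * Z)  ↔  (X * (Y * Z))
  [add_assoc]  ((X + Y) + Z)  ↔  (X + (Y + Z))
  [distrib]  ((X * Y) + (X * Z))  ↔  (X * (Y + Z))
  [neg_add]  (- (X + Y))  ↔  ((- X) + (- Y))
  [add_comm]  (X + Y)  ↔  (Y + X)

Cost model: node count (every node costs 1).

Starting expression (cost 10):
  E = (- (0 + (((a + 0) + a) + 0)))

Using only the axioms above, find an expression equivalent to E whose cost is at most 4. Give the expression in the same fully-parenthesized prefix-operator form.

(- (a + a))   [cost 4]

step 1: add_zero (→) rewrites (((a + 0) + a) + 0) into ((a + 0) + a), now (- (0 + ((a + 0) + a)))
step 2: add_zero (→) rewrites (a + 0) into a, now (- (0 + (a + a)))
step 3: add_comm (→) rewrites (0 + (a + a)) into ((a + a) + 0), now (- ((a + a) + 0))
step 4: add_zero (→) rewrites ((a + a) + 0) into (a + a), reaching cost 4 (bound 4)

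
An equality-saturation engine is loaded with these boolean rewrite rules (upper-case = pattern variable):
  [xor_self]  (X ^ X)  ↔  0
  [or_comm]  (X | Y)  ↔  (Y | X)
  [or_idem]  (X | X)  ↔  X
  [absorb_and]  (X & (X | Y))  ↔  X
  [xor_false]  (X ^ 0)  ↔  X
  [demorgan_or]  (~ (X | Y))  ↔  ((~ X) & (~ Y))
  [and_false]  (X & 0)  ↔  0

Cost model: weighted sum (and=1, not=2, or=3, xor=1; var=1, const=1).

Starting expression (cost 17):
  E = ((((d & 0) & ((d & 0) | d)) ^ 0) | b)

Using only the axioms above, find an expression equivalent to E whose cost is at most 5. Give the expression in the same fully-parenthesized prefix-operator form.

(0 | b)   [cost 5]

step 1: absorb_and (→) rewrites ((d & 0) & ((d & 0) | d)) into (d & 0), now (((d & 0) ^ 0) | b)
step 2: and_false (→) rewrites (d & 0) into 0, now ((0 ^ 0) | b)
step 3: xor_false (→) rewrites (0 ^ 0) into 0, reaching cost 5 (bound 5)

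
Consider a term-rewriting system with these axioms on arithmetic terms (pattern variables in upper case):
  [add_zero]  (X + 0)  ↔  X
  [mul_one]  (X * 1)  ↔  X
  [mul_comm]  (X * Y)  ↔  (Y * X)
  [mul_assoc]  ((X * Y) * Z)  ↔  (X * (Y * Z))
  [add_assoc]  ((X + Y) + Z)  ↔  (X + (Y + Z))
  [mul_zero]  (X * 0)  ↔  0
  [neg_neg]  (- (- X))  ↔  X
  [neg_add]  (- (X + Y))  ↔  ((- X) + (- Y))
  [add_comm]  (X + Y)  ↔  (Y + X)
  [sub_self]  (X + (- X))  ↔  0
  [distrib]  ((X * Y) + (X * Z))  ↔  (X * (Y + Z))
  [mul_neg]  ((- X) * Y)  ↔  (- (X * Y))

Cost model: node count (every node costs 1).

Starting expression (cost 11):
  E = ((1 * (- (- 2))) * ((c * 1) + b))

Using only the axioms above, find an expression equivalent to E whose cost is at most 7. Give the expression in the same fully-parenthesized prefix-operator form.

(1) (- (- 2))  =[neg_neg →]=  2    ⊢ ((1 * 2) * ((c * 1) + b))
(2) ((c * 1) + b)  =[add_comm →]=  (b + (c * 1))    ⊢ ((1 * 2) * (b + (c * 1)))
(3) (c * 1)  =[mul_one →]=  c    ⊢ cost 7, within 7

((1 * 2) * (b + c))   [cost 7]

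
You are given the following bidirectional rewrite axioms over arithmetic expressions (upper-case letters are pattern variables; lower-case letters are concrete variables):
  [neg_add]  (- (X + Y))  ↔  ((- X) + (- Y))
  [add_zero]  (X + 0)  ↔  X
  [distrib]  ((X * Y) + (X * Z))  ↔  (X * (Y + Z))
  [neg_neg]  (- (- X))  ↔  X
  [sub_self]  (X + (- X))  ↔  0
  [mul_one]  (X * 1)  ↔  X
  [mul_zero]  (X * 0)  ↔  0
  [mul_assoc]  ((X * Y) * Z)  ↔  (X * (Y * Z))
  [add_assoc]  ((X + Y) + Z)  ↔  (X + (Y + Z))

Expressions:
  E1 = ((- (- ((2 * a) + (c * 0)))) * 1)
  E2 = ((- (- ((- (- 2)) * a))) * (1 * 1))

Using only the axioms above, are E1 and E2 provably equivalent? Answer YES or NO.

step 1: neg_neg (→) rewrites (- (- ((2 * a) + (c * 0)))) into ((2 * a) + (c * 0)), now (((2 * a) + (c * 0)) * 1)
step 2: mul_zero (→) rewrites (c * 0) into 0, now (((2 * a) + 0) * 1)
step 3: mul_one (→) rewrites (((2 * a) + 0) * 1) into ((2 * a) + 0)
step 4: add_zero (→) rewrites ((2 * a) + 0) into (2 * a)
step 5: neg_neg (←) rewrites (2 * a) into (- (- (2 * a)))
step 6: mul_one (←) rewrites (- (- (2 * a))) into ((- (- (2 * a))) * 1)
step 7: mul_one (←) rewrites 1 into (1 * 1), now ((- (- (2 * a))) * (1 * 1))
step 8: neg_neg (←) rewrites 2 into (- (- 2)), which is E2

YES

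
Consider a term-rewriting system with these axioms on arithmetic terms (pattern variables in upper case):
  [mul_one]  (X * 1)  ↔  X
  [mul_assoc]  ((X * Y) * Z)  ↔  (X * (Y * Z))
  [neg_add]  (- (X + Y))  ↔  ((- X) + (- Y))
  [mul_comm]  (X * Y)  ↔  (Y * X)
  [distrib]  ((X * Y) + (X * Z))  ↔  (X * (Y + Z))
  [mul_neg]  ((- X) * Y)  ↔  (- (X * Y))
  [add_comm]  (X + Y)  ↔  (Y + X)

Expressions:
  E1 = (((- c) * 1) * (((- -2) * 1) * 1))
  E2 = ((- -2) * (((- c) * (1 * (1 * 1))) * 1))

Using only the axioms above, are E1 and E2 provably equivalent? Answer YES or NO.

step 1: mul_one (→) rewrites ((- -2) * 1) into (- -2), now (((- c) * 1) * ((- -2) * 1))
step 2: mul_one (→) rewrites ((- c) * 1) into (- c), now ((- c) * ((- -2) * 1))
step 3: mul_one (→) rewrites ((- -2) * 1) into (- -2), now ((- c) * (- -2))
step 4: mul_comm (→) rewrites ((- c) * (- -2)) into ((- -2) * (- c))
step 5: mul_one (←) rewrites c into (c * 1), now ((- -2) * (- (c * 1)))
step 6: mul_one (←) rewrites 1 into (1 * 1), now ((- -2) * (- (c * (1 * 1))))
step 7: mul_neg (←) rewrites (- (c * (1 * 1))) into ((- c) * (1 * 1)), now ((- -2) * ((- c) * (1 * 1)))
step 8: mul_one (←) rewrites 1 into (1 * 1), now ((- -2) * ((- c) * ((1 * 1) * 1)))
step 9: mul_comm (→) rewrites ((1 * 1) * 1) into (1 * (1 * 1)), now ((- -2) * ((- c) * (1 * (1 * 1))))
step 10: mul_one (←) rewrites ((- c) * (1 * (1 * 1))) into (((- c) * (1 * (1 * 1))) * 1), which is E2

YES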